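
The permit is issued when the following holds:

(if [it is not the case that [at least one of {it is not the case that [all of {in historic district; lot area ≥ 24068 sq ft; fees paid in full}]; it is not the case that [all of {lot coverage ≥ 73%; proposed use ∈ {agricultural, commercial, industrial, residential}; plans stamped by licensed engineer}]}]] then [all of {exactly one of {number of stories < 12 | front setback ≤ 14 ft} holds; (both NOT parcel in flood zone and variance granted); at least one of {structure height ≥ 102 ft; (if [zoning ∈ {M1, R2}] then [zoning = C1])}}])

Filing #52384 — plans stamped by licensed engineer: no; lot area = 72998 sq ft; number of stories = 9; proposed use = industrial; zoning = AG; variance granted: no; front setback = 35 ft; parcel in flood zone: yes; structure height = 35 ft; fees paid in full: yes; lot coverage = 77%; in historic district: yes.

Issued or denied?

Atomic conditions:
  in historic district: yes → true
  lot area ≥ 24068 sq ft: 72998 ≥ 24068 is true
  fees paid in full: yes → true
  lot coverage ≥ 73%: 77 ≥ 73 is true
  proposed use ∈ {agricultural, commercial, industrial, residential}: industrial is in the set → true
  plans stamped by licensed engineer: no → false
  number of stories < 12: 9 < 12 is true
  front setback ≤ 14 ft: 35 ≤ 14 is false
  NOT parcel in flood zone: yes → false
  variance granted: no → false
  structure height ≥ 102 ft: 35 ≥ 102 is false
  zoning ∈ {M1, R2}: AG is not in the set → false
  zoning = C1: AG == C1 is false
Combine:
[1.1.1.1] true AND true AND true = true
[1.1.1] NOT true = false
[1.1.2.1] true AND true AND false = false
[1.1.2] NOT false = true
[1.1] false OR true = true
[1] NOT true = false
[2.1] exactly-one(true, false) = true
[2.2] false AND false = false
[2.3.2] false → false (antecedent false ⇒ implication holds) = true
[2.3] false OR true = true
[2] true AND false AND true = false
[root] false → false (antecedent false ⇒ implication holds) = true
Overall: true → issued

Issued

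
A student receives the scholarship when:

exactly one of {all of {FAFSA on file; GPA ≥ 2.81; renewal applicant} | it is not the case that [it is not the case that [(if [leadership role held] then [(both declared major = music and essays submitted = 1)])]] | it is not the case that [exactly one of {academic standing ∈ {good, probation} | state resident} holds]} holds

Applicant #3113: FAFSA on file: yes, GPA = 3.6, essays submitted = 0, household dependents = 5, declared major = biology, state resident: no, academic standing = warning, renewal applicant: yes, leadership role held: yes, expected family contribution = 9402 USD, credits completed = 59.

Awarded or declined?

Atomic conditions:
  FAFSA on file: yes → true
  GPA ≥ 2.81: 3.6 ≥ 2.81 is true
  renewal applicant: yes → true
  leadership role held: yes → true
  declared major = music: biology == music is false
  essays submitted = 1: 0 == 1 is false
  academic standing ∈ {good, probation}: warning is not in the set → false
  state resident: no → false
Combine:
[1] true AND true AND true = true
[2.1.1.2] false AND false = false
[2.1.1] true → false = false
[2.1] NOT false = true
[2] NOT true = false
[3.1] exactly-one(false, false) = false
[3] NOT false = true
[root] exactly-one(true, false, true) = false
Overall: false → declined

Declined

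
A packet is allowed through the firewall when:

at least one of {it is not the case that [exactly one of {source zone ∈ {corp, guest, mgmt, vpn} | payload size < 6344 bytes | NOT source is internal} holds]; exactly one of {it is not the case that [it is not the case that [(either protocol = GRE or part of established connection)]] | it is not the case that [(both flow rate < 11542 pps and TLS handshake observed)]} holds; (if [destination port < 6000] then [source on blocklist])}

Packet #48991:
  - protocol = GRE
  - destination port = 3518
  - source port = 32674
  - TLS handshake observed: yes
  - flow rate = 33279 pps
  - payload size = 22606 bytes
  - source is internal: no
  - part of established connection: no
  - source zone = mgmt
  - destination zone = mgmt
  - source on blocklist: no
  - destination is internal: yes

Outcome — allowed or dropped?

Atomic conditions:
  source zone ∈ {corp, guest, mgmt, vpn}: mgmt is in the set → true
  payload size < 6344 bytes: 22606 < 6344 is false
  NOT source is internal: no → true
  protocol = GRE: GRE == GRE is true
  part of established connection: no → false
  flow rate < 11542 pps: 33279 < 11542 is false
  TLS handshake observed: yes → true
  destination port < 6000: 3518 < 6000 is true
  source on blocklist: no → false
Combine:
[1.1] exactly-one(true, false, true) = false
[1] NOT false = true
[2.1.1.1] true OR false = true
[2.1.1] NOT true = false
[2.1] NOT false = true
[2.2.1] false AND true = false
[2.2] NOT false = true
[2] exactly-one(true, true) = false
[3] true → false = false
[root] true OR false OR false = true
Overall: true → allowed

Allowed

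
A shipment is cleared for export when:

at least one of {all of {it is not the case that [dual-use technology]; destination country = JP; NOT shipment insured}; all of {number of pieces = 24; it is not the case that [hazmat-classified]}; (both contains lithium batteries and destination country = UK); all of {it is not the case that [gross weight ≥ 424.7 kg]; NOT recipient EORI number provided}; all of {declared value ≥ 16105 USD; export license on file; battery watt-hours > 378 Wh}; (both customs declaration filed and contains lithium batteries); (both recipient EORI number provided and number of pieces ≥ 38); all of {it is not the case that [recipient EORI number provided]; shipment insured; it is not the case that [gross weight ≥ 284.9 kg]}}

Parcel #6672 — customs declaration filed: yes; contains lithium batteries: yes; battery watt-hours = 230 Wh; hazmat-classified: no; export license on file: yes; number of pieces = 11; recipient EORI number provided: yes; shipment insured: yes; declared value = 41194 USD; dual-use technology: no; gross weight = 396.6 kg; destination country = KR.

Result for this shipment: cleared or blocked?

Atomic conditions:
  dual-use technology: no → false
  destination country = JP: KR == JP is false
  NOT shipment insured: yes → false
  number of pieces = 24: 11 == 24 is false
  hazmat-classified: no → false
  contains lithium batteries: yes → true
  destination country = UK: KR == UK is false
  gross weight ≥ 424.7 kg: 396.6 ≥ 424.7 is false
  NOT recipient EORI number provided: yes → false
  declared value ≥ 16105 USD: 41194 ≥ 16105 is true
  export license on file: yes → true
  battery watt-hours > 378 Wh: 230 > 378 is false
  customs declaration filed: yes → true
  recipient EORI number provided: yes → true
  number of pieces ≥ 38: 11 ≥ 38 is false
  shipment insured: yes → true
  gross weight ≥ 284.9 kg: 396.6 ≥ 284.9 is true
Combine:
[1.1] NOT false = true
[1] true AND false AND false = false
[2.2] NOT false = true
[2] false AND true = false
[3] true AND false = false
[4.1] NOT false = true
[4] true AND false = false
[5] true AND true AND false = false
[6] true AND true = true
[7] true AND false = false
[8.1] NOT true = false
[8.3] NOT true = false
[8] false AND true AND false = false
[root] false OR false OR false OR false OR false OR true OR false OR false = true
Overall: true → cleared

Cleared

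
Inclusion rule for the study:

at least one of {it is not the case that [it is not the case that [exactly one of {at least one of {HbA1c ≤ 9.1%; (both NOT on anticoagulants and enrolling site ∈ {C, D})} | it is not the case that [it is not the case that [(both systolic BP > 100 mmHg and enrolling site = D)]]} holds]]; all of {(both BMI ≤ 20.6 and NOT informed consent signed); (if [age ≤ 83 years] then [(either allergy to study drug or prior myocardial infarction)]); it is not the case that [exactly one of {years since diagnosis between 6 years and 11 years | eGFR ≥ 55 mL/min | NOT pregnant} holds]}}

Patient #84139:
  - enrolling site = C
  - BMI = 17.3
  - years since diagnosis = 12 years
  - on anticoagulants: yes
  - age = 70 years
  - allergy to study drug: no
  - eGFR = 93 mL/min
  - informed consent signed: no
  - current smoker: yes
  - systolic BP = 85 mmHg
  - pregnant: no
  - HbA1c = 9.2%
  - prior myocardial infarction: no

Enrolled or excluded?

Atomic conditions:
  HbA1c ≤ 9.1%: 9.2 ≤ 9.1 is false
  NOT on anticoagulants: yes → false
  enrolling site ∈ {C, D}: C is in the set → true
  systolic BP > 100 mmHg: 85 > 100 is false
  enrolling site = D: C == D is false
  BMI ≤ 20.6: 17.3 ≤ 20.6 is true
  NOT informed consent signed: no → true
  age ≤ 83 years: 70 ≤ 83 is true
  allergy to study drug: no → false
  prior myocardial infarction: no → false
  years since diagnosis between 6 years and 11 years: 12 in [6, 11] is false
  eGFR ≥ 55 mL/min: 93 ≥ 55 is true
  NOT pregnant: no → true
Combine:
[1.1.1.1.2] false AND true = false
[1.1.1.1] false OR false = false
[1.1.1.2.1.1] false AND false = false
[1.1.1.2.1] NOT false = true
[1.1.1.2] NOT true = false
[1.1.1] exactly-one(false, false) = false
[1.1] NOT false = true
[1] NOT true = false
[2.1] true AND true = true
[2.2.2] false OR false = false
[2.2] true → false = false
[2.3.1] exactly-one(false, true, true) = false
[2.3] NOT false = true
[2] true AND false AND true = false
[root] false OR false = false
Overall: false → excluded

Excluded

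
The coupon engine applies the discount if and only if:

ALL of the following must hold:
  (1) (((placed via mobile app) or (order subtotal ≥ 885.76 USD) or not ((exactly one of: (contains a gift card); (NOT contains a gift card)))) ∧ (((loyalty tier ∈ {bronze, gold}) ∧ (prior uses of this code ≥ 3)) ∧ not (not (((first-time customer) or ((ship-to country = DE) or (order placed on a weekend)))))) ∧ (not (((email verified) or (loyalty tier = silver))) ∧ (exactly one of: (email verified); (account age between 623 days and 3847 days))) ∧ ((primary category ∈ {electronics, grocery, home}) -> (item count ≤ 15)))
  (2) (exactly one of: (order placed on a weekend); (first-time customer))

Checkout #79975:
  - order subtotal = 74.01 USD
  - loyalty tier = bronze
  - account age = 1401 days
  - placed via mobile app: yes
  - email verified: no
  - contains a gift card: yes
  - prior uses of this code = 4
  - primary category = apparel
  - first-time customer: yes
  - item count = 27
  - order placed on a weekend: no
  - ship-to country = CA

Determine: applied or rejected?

Applied

Atomic conditions:
  placed via mobile app: yes → true
  order subtotal ≥ 885.76 USD: 74.01 ≥ 885.76 is false
  contains a gift card: yes → true
  NOT contains a gift card: yes → false
  loyalty tier ∈ {bronze, gold}: bronze is in the set → true
  prior uses of this code ≥ 3: 4 ≥ 3 is true
  first-time customer: yes → true
  ship-to country = DE: CA == DE is false
  order placed on a weekend: no → false
  email verified: no → false
  loyalty tier = silver: bronze == silver is false
  account age between 623 days and 3847 days: 1401 in [623, 3847] is true
  primary category ∈ {electronics, grocery, home}: apparel is not in the set → false
  item count ≤ 15: 27 ≤ 15 is false
Combine:
[1.1.3.1] exactly-one(true, false) = true
[1.1.3] NOT true = false
[1.1] true OR false OR false = true
[1.2.1] true AND true = true
[1.2.2.1.1.2] false OR false = false
[1.2.2.1.1] true OR false = true
[1.2.2.1] NOT true = false
[1.2.2] NOT false = true
[1.2] true AND true = true
[1.3.1.1] false OR false = false
[1.3.1] NOT false = true
[1.3.2] exactly-one(false, true) = true
[1.3] true AND true = true
[1.4] false → false (antecedent false ⇒ implication holds) = true
[1] true AND true AND true AND true = true
[2] exactly-one(false, true) = true
[root] true AND true = true
Overall: true → applied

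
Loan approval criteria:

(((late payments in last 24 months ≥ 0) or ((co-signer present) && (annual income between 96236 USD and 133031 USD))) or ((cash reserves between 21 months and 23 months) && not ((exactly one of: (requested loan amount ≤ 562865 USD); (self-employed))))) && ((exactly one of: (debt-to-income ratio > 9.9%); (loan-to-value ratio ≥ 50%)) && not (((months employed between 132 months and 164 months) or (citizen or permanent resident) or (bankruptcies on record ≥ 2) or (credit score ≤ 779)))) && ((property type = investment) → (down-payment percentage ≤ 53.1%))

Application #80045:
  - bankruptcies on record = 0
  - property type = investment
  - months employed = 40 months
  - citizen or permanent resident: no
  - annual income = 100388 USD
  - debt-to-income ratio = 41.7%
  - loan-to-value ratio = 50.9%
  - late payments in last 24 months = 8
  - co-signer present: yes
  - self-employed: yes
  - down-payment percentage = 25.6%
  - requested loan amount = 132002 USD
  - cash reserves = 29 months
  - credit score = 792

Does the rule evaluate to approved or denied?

Atomic conditions:
  late payments in last 24 months ≥ 0: 8 ≥ 0 is true
  co-signer present: yes → true
  annual income between 96236 USD and 133031 USD: 100388 in [96236, 133031] is true
  cash reserves between 21 months and 23 months: 29 in [21, 23] is false
  requested loan amount ≤ 562865 USD: 132002 ≤ 562865 is true
  self-employed: yes → true
  debt-to-income ratio > 9.9%: 41.7 > 9.9 is true
  loan-to-value ratio ≥ 50%: 50.9 ≥ 50 is true
  months employed between 132 months and 164 months: 40 in [132, 164] is false
  citizen or permanent resident: no → false
  bankruptcies on record ≥ 2: 0 ≥ 2 is false
  credit score ≤ 779: 792 ≤ 779 is false
  property type = investment: investment == investment is true
  down-payment percentage ≤ 53.1%: 25.6 ≤ 53.1 is true
Combine:
[1.1.2] true AND true = true
[1.1] true OR true = true
[1.2.2.1] exactly-one(true, true) = false
[1.2.2] NOT false = true
[1.2] false AND true = false
[1] true OR false = true
[2.1] exactly-one(true, true) = false
[2.2.1] false OR false OR false OR false = false
[2.2] NOT false = true
[2] false AND true = false
[3] true → true = true
[root] true AND false AND true = false
Overall: false → denied

Denied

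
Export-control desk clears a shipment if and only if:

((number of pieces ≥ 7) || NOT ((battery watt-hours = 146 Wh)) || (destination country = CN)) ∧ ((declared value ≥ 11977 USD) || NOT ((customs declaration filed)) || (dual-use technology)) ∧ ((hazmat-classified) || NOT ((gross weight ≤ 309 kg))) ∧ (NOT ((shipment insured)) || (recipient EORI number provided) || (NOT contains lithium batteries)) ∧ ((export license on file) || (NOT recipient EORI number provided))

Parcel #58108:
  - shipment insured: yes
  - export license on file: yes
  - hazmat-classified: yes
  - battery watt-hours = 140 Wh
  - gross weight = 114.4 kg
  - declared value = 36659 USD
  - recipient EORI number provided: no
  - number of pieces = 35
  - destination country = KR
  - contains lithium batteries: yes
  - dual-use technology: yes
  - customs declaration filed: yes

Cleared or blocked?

Atomic conditions:
  number of pieces ≥ 7: 35 ≥ 7 is true
  battery watt-hours = 146 Wh: 140 == 146 is false
  destination country = CN: KR == CN is false
  declared value ≥ 11977 USD: 36659 ≥ 11977 is true
  customs declaration filed: yes → true
  dual-use technology: yes → true
  hazmat-classified: yes → true
  gross weight ≤ 309 kg: 114.4 ≤ 309 is true
  shipment insured: yes → true
  recipient EORI number provided: no → false
  NOT contains lithium batteries: yes → false
  export license on file: yes → true
  NOT recipient EORI number provided: no → true
Combine:
[1.2] NOT false = true
[1] true OR true OR false = true
[2.2] NOT true = false
[2] true OR false OR true = true
[3.2] NOT true = false
[3] true OR false = true
[4.1] NOT true = false
[4] false OR false OR false = false
[5] true OR true = true
[root] true AND true AND true AND false AND true = false
Overall: false → blocked

Blocked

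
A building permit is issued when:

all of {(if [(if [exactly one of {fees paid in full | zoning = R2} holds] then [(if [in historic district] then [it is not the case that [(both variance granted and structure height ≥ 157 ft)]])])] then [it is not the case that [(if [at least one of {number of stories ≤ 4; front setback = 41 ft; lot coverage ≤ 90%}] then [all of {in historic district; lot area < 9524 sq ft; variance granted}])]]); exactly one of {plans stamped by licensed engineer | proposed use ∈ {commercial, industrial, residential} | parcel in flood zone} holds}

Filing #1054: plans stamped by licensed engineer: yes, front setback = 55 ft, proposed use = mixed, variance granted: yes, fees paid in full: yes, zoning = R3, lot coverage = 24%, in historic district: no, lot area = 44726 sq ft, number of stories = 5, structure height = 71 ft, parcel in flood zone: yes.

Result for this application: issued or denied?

Denied

Atomic conditions:
  fees paid in full: yes → true
  zoning = R2: R3 == R2 is false
  in historic district: no → false
  variance granted: yes → true
  structure height ≥ 157 ft: 71 ≥ 157 is false
  number of stories ≤ 4: 5 ≤ 4 is false
  front setback = 41 ft: 55 == 41 is false
  lot coverage ≤ 90%: 24 ≤ 90 is true
  lot area < 9524 sq ft: 44726 < 9524 is false
  plans stamped by licensed engineer: yes → true
  proposed use ∈ {commercial, industrial, residential}: mixed is not in the set → false
  parcel in flood zone: yes → true
Combine:
[1.1.1] exactly-one(true, false) = true
[1.1.2.2.1] true AND false = false
[1.1.2.2] NOT false = true
[1.1.2] false → true (antecedent false ⇒ implication holds) = true
[1.1] true → true = true
[1.2.1.1] false OR false OR true = true
[1.2.1.2] false AND false AND true = false
[1.2.1] true → false = false
[1.2] NOT false = true
[1] true → true = true
[2] exactly-one(true, false, true) = false
[root] true AND false = false
Overall: false → denied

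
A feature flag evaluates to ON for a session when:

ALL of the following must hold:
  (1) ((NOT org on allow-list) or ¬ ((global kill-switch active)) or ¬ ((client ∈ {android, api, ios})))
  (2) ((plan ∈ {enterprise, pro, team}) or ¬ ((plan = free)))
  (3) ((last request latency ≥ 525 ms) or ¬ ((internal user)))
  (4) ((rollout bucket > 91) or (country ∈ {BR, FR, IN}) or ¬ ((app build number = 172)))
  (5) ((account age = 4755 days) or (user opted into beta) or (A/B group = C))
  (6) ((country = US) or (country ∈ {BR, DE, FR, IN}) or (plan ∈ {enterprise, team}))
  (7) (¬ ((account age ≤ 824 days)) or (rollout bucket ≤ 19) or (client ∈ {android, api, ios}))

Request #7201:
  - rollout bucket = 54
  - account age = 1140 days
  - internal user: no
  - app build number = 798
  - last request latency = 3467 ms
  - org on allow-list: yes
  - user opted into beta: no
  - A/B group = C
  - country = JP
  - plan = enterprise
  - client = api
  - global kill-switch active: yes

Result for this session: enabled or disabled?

Atomic conditions:
  NOT org on allow-list: yes → false
  global kill-switch active: yes → true
  client ∈ {android, api, ios}: api is in the set → true
  plan ∈ {enterprise, pro, team}: enterprise is in the set → true
  plan = free: enterprise == free is false
  last request latency ≥ 525 ms: 3467 ≥ 525 is true
  internal user: no → false
  rollout bucket > 91: 54 > 91 is false
  country ∈ {BR, FR, IN}: JP is not in the set → false
  app build number = 172: 798 == 172 is false
  account age = 4755 days: 1140 == 4755 is false
  user opted into beta: no → false
  A/B group = C: C == C is true
  country = US: JP == US is false
  country ∈ {BR, DE, FR, IN}: JP is not in the set → false
  plan ∈ {enterprise, team}: enterprise is in the set → true
  account age ≤ 824 days: 1140 ≤ 824 is false
  rollout bucket ≤ 19: 54 ≤ 19 is false
Combine:
[1.2] NOT true = false
[1.3] NOT true = false
[1] false OR false OR false = false
[2.2] NOT false = true
[2] true OR true = true
[3.2] NOT false = true
[3] true OR true = true
[4.3] NOT false = true
[4] false OR false OR true = true
[5] false OR false OR true = true
[6] false OR false OR true = true
[7.1] NOT false = true
[7] true OR false OR true = true
[root] false AND true AND true AND true AND true AND true AND true = false
Overall: false → disabled

Disabled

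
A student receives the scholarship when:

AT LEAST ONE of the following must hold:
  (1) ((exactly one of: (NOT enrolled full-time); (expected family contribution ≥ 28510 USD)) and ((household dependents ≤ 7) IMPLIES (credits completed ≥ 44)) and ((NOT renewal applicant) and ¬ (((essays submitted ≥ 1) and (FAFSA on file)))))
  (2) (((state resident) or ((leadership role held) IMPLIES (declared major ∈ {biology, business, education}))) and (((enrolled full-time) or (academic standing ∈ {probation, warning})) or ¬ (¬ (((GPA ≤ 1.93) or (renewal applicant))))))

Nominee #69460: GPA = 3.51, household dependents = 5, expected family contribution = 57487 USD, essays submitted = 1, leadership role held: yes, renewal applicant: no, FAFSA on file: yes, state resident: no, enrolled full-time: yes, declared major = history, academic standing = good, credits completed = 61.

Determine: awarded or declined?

Declined

Atomic conditions:
  NOT enrolled full-time: yes → false
  expected family contribution ≥ 28510 USD: 57487 ≥ 28510 is true
  household dependents ≤ 7: 5 ≤ 7 is true
  credits completed ≥ 44: 61 ≥ 44 is true
  NOT renewal applicant: no → true
  essays submitted ≥ 1: 1 ≥ 1 is true
  FAFSA on file: yes → true
  state resident: no → false
  leadership role held: yes → true
  declared major ∈ {biology, business, education}: history is not in the set → false
  enrolled full-time: yes → true
  academic standing ∈ {probation, warning}: good is not in the set → false
  GPA ≤ 1.93: 3.51 ≤ 1.93 is false
  renewal applicant: no → false
Combine:
[1.1] exactly-one(false, true) = true
[1.2] true → true = true
[1.3.2.1] true AND true = true
[1.3.2] NOT true = false
[1.3] true AND false = false
[1] true AND true AND false = false
[2.1.2] true → false = false
[2.1] false OR false = false
[2.2.1] true OR false = true
[2.2.2.1.1] false OR false = false
[2.2.2.1] NOT false = true
[2.2.2] NOT true = false
[2.2] true OR false = true
[2] false AND true = false
[root] false OR false = false
Overall: false → declined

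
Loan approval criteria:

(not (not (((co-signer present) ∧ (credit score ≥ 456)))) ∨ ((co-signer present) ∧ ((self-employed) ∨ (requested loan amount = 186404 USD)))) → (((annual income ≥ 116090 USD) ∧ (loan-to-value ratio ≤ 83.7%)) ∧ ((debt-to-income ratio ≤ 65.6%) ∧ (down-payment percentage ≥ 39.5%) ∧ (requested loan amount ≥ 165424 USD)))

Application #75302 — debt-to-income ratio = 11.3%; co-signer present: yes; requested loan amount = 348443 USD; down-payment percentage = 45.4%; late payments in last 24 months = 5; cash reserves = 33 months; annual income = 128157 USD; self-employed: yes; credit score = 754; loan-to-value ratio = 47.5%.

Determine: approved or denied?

Atomic conditions:
  co-signer present: yes → true
  credit score ≥ 456: 754 ≥ 456 is true
  self-employed: yes → true
  requested loan amount = 186404 USD: 348443 == 186404 is false
  annual income ≥ 116090 USD: 128157 ≥ 116090 is true
  loan-to-value ratio ≤ 83.7%: 47.5 ≤ 83.7 is true
  debt-to-income ratio ≤ 65.6%: 11.3 ≤ 65.6 is true
  down-payment percentage ≥ 39.5%: 45.4 ≥ 39.5 is true
  requested loan amount ≥ 165424 USD: 348443 ≥ 165424 is true
Combine:
[1.1.1.1] true AND true = true
[1.1.1] NOT true = false
[1.1] NOT false = true
[1.2.2] true OR false = true
[1.2] true AND true = true
[1] true OR true = true
[2.1] true AND true = true
[2.2] true AND true AND true = true
[2] true AND true = true
[root] true → true = true
Overall: true → approved

Approved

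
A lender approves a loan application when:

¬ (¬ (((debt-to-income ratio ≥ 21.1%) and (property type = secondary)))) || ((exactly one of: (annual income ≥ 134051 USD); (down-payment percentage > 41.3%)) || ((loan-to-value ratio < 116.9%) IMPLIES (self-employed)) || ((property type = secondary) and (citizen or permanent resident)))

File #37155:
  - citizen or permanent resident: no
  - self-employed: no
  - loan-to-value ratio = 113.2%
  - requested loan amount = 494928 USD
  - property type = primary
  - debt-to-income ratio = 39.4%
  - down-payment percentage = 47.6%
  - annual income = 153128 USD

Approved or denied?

Denied

Atomic conditions:
  debt-to-income ratio ≥ 21.1%: 39.4 ≥ 21.1 is true
  property type = secondary: primary == secondary is false
  annual income ≥ 134051 USD: 153128 ≥ 134051 is true
  down-payment percentage > 41.3%: 47.6 > 41.3 is true
  loan-to-value ratio < 116.9%: 113.2 < 116.9 is true
  self-employed: no → false
  citizen or permanent resident: no → false
Combine:
[1.1.1] true AND false = false
[1.1] NOT false = true
[1] NOT true = false
[2.1] exactly-one(true, true) = false
[2.2] true → false = false
[2.3] false AND false = false
[2] false OR false OR false = false
[root] false OR false = false
Overall: false → denied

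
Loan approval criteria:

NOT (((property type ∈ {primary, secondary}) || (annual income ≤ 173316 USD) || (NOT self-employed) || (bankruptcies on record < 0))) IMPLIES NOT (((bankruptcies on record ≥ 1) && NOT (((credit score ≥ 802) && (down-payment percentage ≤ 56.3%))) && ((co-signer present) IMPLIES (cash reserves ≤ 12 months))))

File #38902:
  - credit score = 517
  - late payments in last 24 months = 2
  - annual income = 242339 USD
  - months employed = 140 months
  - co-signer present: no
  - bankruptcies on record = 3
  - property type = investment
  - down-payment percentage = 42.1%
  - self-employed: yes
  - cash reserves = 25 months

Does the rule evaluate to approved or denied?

Atomic conditions:
  property type ∈ {primary, secondary}: investment is not in the set → false
  annual income ≤ 173316 USD: 242339 ≤ 173316 is false
  NOT self-employed: yes → false
  bankruptcies on record < 0: 3 < 0 is false
  bankruptcies on record ≥ 1: 3 ≥ 1 is true
  credit score ≥ 802: 517 ≥ 802 is false
  down-payment percentage ≤ 56.3%: 42.1 ≤ 56.3 is true
  co-signer present: no → false
  cash reserves ≤ 12 months: 25 ≤ 12 is false
Combine:
[1.1] false OR false OR false OR false = false
[1] NOT false = true
[2.1.2.1] false AND true = false
[2.1.2] NOT false = true
[2.1.3] false → false (antecedent false ⇒ implication holds) = true
[2.1] true AND true AND true = true
[2] NOT true = false
[root] true → false = false
Overall: false → denied

Denied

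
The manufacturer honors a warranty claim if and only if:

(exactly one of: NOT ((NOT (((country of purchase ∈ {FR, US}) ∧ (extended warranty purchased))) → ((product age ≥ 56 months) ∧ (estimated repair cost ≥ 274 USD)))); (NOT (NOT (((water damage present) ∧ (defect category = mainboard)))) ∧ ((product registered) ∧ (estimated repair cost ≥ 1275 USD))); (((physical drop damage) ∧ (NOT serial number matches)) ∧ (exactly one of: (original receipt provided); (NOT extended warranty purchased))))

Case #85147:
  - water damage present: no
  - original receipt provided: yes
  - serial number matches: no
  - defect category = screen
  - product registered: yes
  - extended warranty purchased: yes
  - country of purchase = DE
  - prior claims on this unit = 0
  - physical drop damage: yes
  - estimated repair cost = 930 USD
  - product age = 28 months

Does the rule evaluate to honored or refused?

Refused

Atomic conditions:
  country of purchase ∈ {FR, US}: DE is not in the set → false
  extended warranty purchased: yes → true
  product age ≥ 56 months: 28 ≥ 56 is false
  estimated repair cost ≥ 274 USD: 930 ≥ 274 is true
  water damage present: no → false
  defect category = mainboard: screen == mainboard is false
  product registered: yes → true
  estimated repair cost ≥ 1275 USD: 930 ≥ 1275 is false
  physical drop damage: yes → true
  NOT serial number matches: no → true
  original receipt provided: yes → true
  NOT extended warranty purchased: yes → false
Combine:
[1.1.1.1] false AND true = false
[1.1.1] NOT false = true
[1.1.2] false AND true = false
[1.1] true → false = false
[1] NOT false = true
[2.1.1.1] false AND false = false
[2.1.1] NOT false = true
[2.1] NOT true = false
[2.2] true AND false = false
[2] false AND false = false
[3.1] true AND true = true
[3.2] exactly-one(true, false) = true
[3] true AND true = true
[root] exactly-one(true, false, true) = false
Overall: false → refused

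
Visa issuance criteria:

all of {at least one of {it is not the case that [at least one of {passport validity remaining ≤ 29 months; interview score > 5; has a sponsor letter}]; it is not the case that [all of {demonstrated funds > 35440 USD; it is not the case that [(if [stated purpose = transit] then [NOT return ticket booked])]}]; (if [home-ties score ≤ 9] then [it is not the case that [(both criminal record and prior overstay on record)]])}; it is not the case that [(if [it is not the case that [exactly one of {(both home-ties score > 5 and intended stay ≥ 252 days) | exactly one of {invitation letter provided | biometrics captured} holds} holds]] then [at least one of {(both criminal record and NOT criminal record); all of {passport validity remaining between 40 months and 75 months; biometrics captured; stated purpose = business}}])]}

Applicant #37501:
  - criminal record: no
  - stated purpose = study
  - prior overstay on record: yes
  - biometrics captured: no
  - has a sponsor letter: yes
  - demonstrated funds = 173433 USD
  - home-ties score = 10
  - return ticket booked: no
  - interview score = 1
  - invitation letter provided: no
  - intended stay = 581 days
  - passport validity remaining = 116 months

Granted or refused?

Atomic conditions:
  passport validity remaining ≤ 29 months: 116 ≤ 29 is false
  interview score > 5: 1 > 5 is false
  has a sponsor letter: yes → true
  demonstrated funds > 35440 USD: 173433 > 35440 is true
  stated purpose = transit: study == transit is false
  NOT return ticket booked: no → true
  home-ties score ≤ 9: 10 ≤ 9 is false
  criminal record: no → false
  prior overstay on record: yes → true
  home-ties score > 5: 10 > 5 is true
  intended stay ≥ 252 days: 581 ≥ 252 is true
  invitation letter provided: no → false
  biometrics captured: no → false
  NOT criminal record: no → true
  passport validity remaining between 40 months and 75 months: 116 in [40, 75] is false
  stated purpose = business: study == business is false
Combine:
[1.1.1] false OR false OR true = true
[1.1] NOT true = false
[1.2.1.2.1] false → true (antecedent false ⇒ implication holds) = true
[1.2.1.2] NOT true = false
[1.2.1] true AND false = false
[1.2] NOT false = true
[1.3.2.1] false AND true = false
[1.3.2] NOT false = true
[1.3] false → true (antecedent false ⇒ implication holds) = true
[1] false OR true OR true = true
[2.1.1.1.1] true AND true = true
[2.1.1.1.2] exactly-one(false, false) = false
[2.1.1.1] exactly-one(true, false) = true
[2.1.1] NOT true = false
[2.1.2.1] false AND true = false
[2.1.2.2] false AND false AND false = false
[2.1.2] false OR false = false
[2.1] false → false (antecedent false ⇒ implication holds) = true
[2] NOT true = false
[root] true AND false = false
Overall: false → refused

Refused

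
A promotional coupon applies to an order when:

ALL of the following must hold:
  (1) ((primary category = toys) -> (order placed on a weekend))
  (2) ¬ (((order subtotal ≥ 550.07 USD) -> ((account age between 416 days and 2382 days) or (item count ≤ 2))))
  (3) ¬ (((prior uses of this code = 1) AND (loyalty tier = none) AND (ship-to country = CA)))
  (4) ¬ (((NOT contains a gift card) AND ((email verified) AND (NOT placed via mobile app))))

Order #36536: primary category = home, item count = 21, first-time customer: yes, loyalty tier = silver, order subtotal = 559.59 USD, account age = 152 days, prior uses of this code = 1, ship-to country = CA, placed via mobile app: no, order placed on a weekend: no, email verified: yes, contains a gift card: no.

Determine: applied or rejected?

Atomic conditions:
  primary category = toys: home == toys is false
  order placed on a weekend: no → false
  order subtotal ≥ 550.07 USD: 559.59 ≥ 550.07 is true
  account age between 416 days and 2382 days: 152 in [416, 2382] is false
  item count ≤ 2: 21 ≤ 2 is false
  prior uses of this code = 1: 1 == 1 is true
  loyalty tier = none: silver == none is false
  ship-to country = CA: CA == CA is true
  NOT contains a gift card: no → true
  email verified: yes → true
  NOT placed via mobile app: no → true
Combine:
[1] false → false (antecedent false ⇒ implication holds) = true
[2.1.2] false OR false = false
[2.1] true → false = false
[2] NOT false = true
[3.1] true AND false AND true = false
[3] NOT false = true
[4.1.2] true AND true = true
[4.1] true AND true = true
[4] NOT true = false
[root] true AND true AND true AND false = false
Overall: false → rejected

Rejected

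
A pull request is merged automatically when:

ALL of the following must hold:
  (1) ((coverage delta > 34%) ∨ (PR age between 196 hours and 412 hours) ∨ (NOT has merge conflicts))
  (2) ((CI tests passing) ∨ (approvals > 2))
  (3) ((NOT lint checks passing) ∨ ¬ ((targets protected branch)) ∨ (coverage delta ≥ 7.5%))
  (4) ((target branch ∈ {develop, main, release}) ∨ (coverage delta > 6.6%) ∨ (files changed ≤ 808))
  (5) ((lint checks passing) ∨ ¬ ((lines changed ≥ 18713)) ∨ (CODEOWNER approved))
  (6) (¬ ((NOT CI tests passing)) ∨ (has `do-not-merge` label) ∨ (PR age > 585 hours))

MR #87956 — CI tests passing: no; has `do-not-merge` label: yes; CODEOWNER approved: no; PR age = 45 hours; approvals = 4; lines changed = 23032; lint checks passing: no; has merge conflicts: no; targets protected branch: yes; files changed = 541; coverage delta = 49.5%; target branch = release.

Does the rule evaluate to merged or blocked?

Blocked

Atomic conditions:
  coverage delta > 34%: 49.5 > 34 is true
  PR age between 196 hours and 412 hours: 45 in [196, 412] is false
  NOT has merge conflicts: no → true
  CI tests passing: no → false
  approvals > 2: 4 > 2 is true
  NOT lint checks passing: no → true
  targets protected branch: yes → true
  coverage delta ≥ 7.5%: 49.5 ≥ 7.5 is true
  target branch ∈ {develop, main, release}: release is in the set → true
  coverage delta > 6.6%: 49.5 > 6.6 is true
  files changed ≤ 808: 541 ≤ 808 is true
  lint checks passing: no → false
  lines changed ≥ 18713: 23032 ≥ 18713 is true
  CODEOWNER approved: no → false
  NOT CI tests passing: no → true
  has `do-not-merge` label: yes → true
  PR age > 585 hours: 45 > 585 is false
Combine:
[1] true OR false OR true = true
[2] false OR true = true
[3.2] NOT true = false
[3] true OR false OR true = true
[4] true OR true OR true = true
[5.2] NOT true = false
[5] false OR false OR false = false
[6.1] NOT true = false
[6] false OR true OR false = true
[root] true AND true AND true AND true AND false AND true = false
Overall: false → blocked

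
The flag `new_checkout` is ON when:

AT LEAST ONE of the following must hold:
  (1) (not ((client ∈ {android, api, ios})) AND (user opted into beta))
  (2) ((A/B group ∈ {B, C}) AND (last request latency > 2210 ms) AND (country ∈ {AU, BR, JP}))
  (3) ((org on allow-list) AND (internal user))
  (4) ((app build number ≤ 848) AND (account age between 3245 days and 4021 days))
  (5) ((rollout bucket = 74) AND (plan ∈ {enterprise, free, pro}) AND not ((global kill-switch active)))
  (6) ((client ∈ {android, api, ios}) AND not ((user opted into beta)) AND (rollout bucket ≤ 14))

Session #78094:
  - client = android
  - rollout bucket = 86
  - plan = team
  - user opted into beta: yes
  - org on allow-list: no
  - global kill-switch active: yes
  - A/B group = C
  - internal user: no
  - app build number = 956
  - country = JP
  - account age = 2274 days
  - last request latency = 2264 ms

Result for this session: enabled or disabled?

Atomic conditions:
  client ∈ {android, api, ios}: android is in the set → true
  user opted into beta: yes → true
  A/B group ∈ {B, C}: C is in the set → true
  last request latency > 2210 ms: 2264 > 2210 is true
  country ∈ {AU, BR, JP}: JP is in the set → true
  org on allow-list: no → false
  internal user: no → false
  app build number ≤ 848: 956 ≤ 848 is false
  account age between 3245 days and 4021 days: 2274 in [3245, 4021] is false
  rollout bucket = 74: 86 == 74 is false
  plan ∈ {enterprise, free, pro}: team is not in the set → false
  global kill-switch active: yes → true
  rollout bucket ≤ 14: 86 ≤ 14 is false
Combine:
[1.1] NOT true = false
[1] false AND true = false
[2] true AND true AND true = true
[3] false AND false = false
[4] false AND false = false
[5.3] NOT true = false
[5] false AND false AND false = false
[6.2] NOT true = false
[6] true AND false AND false = false
[root] false OR true OR false OR false OR false OR false = true
Overall: true → enabled

Enabled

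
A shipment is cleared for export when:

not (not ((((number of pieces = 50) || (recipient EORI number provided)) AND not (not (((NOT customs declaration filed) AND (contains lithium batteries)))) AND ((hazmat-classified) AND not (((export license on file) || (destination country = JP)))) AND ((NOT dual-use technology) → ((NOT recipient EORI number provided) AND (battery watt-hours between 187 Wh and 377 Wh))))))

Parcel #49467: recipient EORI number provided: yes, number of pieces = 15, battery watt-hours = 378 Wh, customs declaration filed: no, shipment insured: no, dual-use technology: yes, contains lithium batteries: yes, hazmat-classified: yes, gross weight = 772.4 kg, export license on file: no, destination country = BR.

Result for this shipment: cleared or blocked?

Cleared

Atomic conditions:
  number of pieces = 50: 15 == 50 is false
  recipient EORI number provided: yes → true
  NOT customs declaration filed: no → true
  contains lithium batteries: yes → true
  hazmat-classified: yes → true
  export license on file: no → false
  destination country = JP: BR == JP is false
  NOT dual-use technology: yes → false
  NOT recipient EORI number provided: yes → false
  battery watt-hours between 187 Wh and 377 Wh: 378 in [187, 377] is false
Combine:
[1.1.1] false OR true = true
[1.1.2.1.1] true AND true = true
[1.1.2.1] NOT true = false
[1.1.2] NOT false = true
[1.1.3.2.1] false OR false = false
[1.1.3.2] NOT false = true
[1.1.3] true AND true = true
[1.1.4.2] false AND false = false
[1.1.4] false → false (antecedent false ⇒ implication holds) = true
[1.1] true AND true AND true AND true = true
[1] NOT true = false
[root] NOT false = true
Overall: true → cleared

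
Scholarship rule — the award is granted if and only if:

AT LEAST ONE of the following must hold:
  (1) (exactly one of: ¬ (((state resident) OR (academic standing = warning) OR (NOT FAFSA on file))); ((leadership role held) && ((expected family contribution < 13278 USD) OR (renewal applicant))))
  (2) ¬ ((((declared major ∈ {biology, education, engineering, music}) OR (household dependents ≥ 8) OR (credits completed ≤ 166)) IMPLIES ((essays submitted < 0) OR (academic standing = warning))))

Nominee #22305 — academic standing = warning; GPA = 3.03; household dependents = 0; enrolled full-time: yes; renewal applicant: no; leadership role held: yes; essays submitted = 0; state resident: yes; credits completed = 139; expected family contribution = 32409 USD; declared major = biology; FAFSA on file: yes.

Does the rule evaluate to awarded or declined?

Atomic conditions:
  state resident: yes → true
  academic standing = warning: warning == warning is true
  NOT FAFSA on file: yes → false
  leadership role held: yes → true
  expected family contribution < 13278 USD: 32409 < 13278 is false
  renewal applicant: no → false
  declared major ∈ {biology, education, engineering, music}: biology is in the set → true
  household dependents ≥ 8: 0 ≥ 8 is false
  credits completed ≤ 166: 139 ≤ 166 is true
  essays submitted < 0: 0 < 0 is false
Combine:
[1.1.1] true OR true OR false = true
[1.1] NOT true = false
[1.2.2] false OR false = false
[1.2] true AND false = false
[1] exactly-one(false, false) = false
[2.1.1] true OR false OR true = true
[2.1.2] false OR true = true
[2.1] true → true = true
[2] NOT true = false
[root] false OR false = false
Overall: false → declined

Declined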